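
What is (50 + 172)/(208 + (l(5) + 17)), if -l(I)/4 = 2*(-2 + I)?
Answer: 74/67 ≈ 1.1045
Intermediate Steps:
l(I) = 16 - 8*I (l(I) = -8*(-2 + I) = -4*(-4 + 2*I) = 16 - 8*I)
(50 + 172)/(208 + (l(5) + 17)) = (50 + 172)/(208 + ((16 - 8*5) + 17)) = 222/(208 + ((16 - 40) + 17)) = 222/(208 + (-24 + 17)) = 222/(208 - 7) = 222/201 = 222*(1/201) = 74/67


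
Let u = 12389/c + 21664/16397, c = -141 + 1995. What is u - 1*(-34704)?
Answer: 1055246226241/30400038 ≈ 34712.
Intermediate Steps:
c = 1854
u = 243307489/30400038 (u = 12389/1854 + 21664/16397 = 243307489/30400038 ≈ 8.0035)
u - 1*(-34704) = 243307489/30400038 - 1*(-34704) = 243307489/30400038 + 34704 = 1055246226241/30400038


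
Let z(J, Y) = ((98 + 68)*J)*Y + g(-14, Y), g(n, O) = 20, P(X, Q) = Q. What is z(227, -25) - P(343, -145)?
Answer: -941885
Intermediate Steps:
z(J, Y) = 20 + 166*J*Y (z(J, Y) = ((98 + 68)*J)*Y + 20 = (166*J)*Y + 20 = 166*J*Y + 20 = 20 + 166*J*Y)
z(227, -25) - P(343, -145) = (20 + 166*227*(-25)) - 1*(-145) = (20 - 942050) + 145 = -942030 + 145 = -941885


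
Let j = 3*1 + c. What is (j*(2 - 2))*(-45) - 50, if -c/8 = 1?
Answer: -50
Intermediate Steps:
c = -8 (c = -8*1 = -8)
j = -5 (j = 3*1 - 8 = 3 - 8 = -5)
(j*(2 - 2))*(-45) - 50 = -5*(2 - 2)*(-45) - 50 = -5*0*(-45) - 50 = 0*(-45) - 50 = 0 - 50 = -50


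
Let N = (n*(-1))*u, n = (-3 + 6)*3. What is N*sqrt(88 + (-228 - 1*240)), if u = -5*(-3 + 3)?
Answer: 0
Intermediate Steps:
n = 9 (n = 3*3 = 9)
u = 0 (u = -5*0 = 0)
N = 0 (N = (9*(-1))*0 = -9*0 = 0)
N*sqrt(88 + (-228 - 1*240)) = 0*sqrt(88 + (-228 - 1*240)) = 0*sqrt(88 + (-228 - 240)) = 0*sqrt(88 - 468) = 0*sqrt(-380) = 0*(2*I*sqrt(95)) = 0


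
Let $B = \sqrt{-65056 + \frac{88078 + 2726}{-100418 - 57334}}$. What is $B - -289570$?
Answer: $289570 + \frac{i \sqrt{229446995622}}{1878} \approx 2.8957 \cdot 10^{5} + 255.06 i$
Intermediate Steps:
$B = \frac{i \sqrt{229446995622}}{1878}$ ($B = \sqrt{-65056 + \frac{90804}{-157752}} = \sqrt{-65056 + 90804 \left(- \frac{1}{157752}\right)} = \sqrt{-65056 - \frac{1081}{1878}} = \sqrt{- \frac{122176249}{1878}} = \frac{i \sqrt{229446995622}}{1878} \approx 255.06 i$)
$B - -289570 = \frac{i \sqrt{229446995622}}{1878} - -289570 = \frac{i \sqrt{229446995622}}{1878} + 289570 = 289570 + \frac{i \sqrt{229446995622}}{1878}$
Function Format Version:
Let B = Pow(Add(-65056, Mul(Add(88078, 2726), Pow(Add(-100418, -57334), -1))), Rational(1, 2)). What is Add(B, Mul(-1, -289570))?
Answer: Add(289570, Mul(Rational(1, 1878), I, Pow(229446995622, Rational(1, 2)))) ≈ Add(2.8957e+5, Mul(255.06, I))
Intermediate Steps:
B = Mul(Rational(1, 1878), I, Pow(229446995622, Rational(1, 2))) (B = Pow(Add(-65056, Mul(90804, Pow(-157752, -1))), Rational(1, 2)) = Pow(Add(-65056, Mul(90804, Rational(-1, 157752))), Rational(1, 2)) = Pow(Add(-65056, Rational(-1081, 1878)), Rational(1, 2)) = Pow(Rational(-122176249, 1878), Rational(1, 2)) = Mul(Rational(1, 1878), I, Pow(229446995622, Rational(1, 2))) ≈ Mul(255.06, I))
Add(B, Mul(-1, -289570)) = Add(Mul(Rational(1, 1878), I, Pow(229446995622, Rational(1, 2))), Mul(-1, -289570)) = Add(Mul(Rational(1, 1878), I, Pow(229446995622, Rational(1, 2))), 289570) = Add(289570, Mul(Rational(1, 1878), I, Pow(229446995622, Rational(1, 2))))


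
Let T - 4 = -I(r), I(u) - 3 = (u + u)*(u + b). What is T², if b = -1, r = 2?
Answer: 9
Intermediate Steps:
I(u) = 3 + 2*u*(-1 + u) (I(u) = 3 + (u + u)*(u - 1) = 3 + (2*u)*(-1 + u) = 3 + 2*u*(-1 + u))
T = -3 (T = 4 - (3 - 2*2 + 2*2²) = 4 - (3 - 4 + 2*4) = 4 - (3 - 4 + 8) = 4 - 1*7 = 4 - 7 = -3)
T² = (-3)² = 9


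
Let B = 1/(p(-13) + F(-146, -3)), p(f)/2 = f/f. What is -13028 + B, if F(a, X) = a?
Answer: -1876033/144 ≈ -13028.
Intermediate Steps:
p(f) = 2 (p(f) = 2*(f/f) = 2*1 = 2)
B = -1/144 (B = 1/(2 - 146) = 1/(-144) = -1/144 ≈ -0.0069444)
-13028 + B = -13028 - 1/144 = -1876033/144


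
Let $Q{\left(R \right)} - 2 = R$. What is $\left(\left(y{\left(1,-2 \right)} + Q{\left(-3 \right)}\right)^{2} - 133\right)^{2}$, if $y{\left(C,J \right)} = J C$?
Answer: $15376$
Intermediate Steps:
$y{\left(C,J \right)} = C J$
$Q{\left(R \right)} = 2 + R$
$\left(\left(y{\left(1,-2 \right)} + Q{\left(-3 \right)}\right)^{2} - 133\right)^{2} = \left(\left(1 \left(-2\right) + \left(2 - 3\right)\right)^{2} - 133\right)^{2} = \left(\left(-2 - 1\right)^{2} - 133\right)^{2} = \left(\left(-3\right)^{2} - 133\right)^{2} = \left(9 - 133\right)^{2} = \left(-124\right)^{2} = 15376$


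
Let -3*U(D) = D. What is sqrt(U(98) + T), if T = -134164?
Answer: I*sqrt(1207770)/3 ≈ 366.33*I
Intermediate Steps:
U(D) = -D/3
sqrt(U(98) + T) = sqrt(-1/3*98 - 134164) = sqrt(-98/3 - 134164) = sqrt(-402590/3) = I*sqrt(1207770)/3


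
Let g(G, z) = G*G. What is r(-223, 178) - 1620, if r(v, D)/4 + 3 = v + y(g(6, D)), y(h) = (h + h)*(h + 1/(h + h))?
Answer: 7848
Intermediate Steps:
g(G, z) = G²
y(h) = 2*h*(h + 1/(2*h)) (y(h) = (2*h)*(h + 1/(2*h)) = 2*h*(h + 1/(2*h)))
r(v, D) = 10360 + 4*v (r(v, D) = -12 + 4*(v + (1 + 2*(6²)²)) = -12 + 4*(v + (1 + 2*36²)) = -12 + 4*(v + (1 + 2*1296)) = -12 + 4*(v + (1 + 2592)) = -12 + 4*(v + 2593) = -12 + 4*(2593 + v) = -12 + (10372 + 4*v) = 10360 + 4*v)
r(-223, 178) - 1620 = (10360 + 4*(-223)) - 1620 = (10360 - 892) - 1620 = 9468 - 1620 = 7848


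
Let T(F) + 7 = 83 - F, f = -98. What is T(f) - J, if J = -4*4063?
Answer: 16426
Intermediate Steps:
T(F) = 76 - F (T(F) = -7 + (83 - F) = 76 - F)
J = -16252
T(f) - J = (76 - 1*(-98)) - 1*(-16252) = (76 + 98) + 16252 = 174 + 16252 = 16426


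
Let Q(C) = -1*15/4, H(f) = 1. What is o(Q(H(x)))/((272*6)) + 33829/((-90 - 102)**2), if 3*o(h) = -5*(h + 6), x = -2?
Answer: 573653/626688 ≈ 0.91537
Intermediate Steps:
Q(C) = -15/4 (Q(C) = -15*1/4 = -15/4)
o(h) = -10 - 5*h/3 (o(h) = (-5*(h + 6))/3 = (-5*(6 + h))/3 = (-30 - 5*h)/3 = -10 - 5*h/3)
o(Q(H(x)))/((272*6)) + 33829/((-90 - 102)**2) = (-10 - 5/3*(-15/4))/((272*6)) + 33829/((-90 - 102)**2) = (-10 + 25/4)/1632 + 33829/((-192)**2) = -15/4*1/1632 + 33829/36864 = -5/2176 + 33829*(1/36864) = -5/2176 + 33829/36864 = 573653/626688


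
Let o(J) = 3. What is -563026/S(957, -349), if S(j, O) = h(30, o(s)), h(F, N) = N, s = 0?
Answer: -563026/3 ≈ -1.8768e+5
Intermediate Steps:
S(j, O) = 3
-563026/S(957, -349) = -563026/3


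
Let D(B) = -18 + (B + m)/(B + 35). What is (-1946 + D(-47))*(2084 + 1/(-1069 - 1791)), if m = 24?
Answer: -28066765451/6864 ≈ -4.0890e+6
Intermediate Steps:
D(B) = -18 + (24 + B)/(35 + B) (D(B) = -18 + (B + 24)/(B + 35) = -18 + (24 + B)/(35 + B))
(-1946 + D(-47))*(2084 + 1/(-1069 - 1791)) = (-1946 + (-606 - 17*(-47))/(35 - 47))*(2084 + 1/(-1069 - 1791)) = (-1946 + (-606 + 799)/(-12))*(2084 + 1/(-2860)) = (-1946 - 1/12*193)*(2084 - 1/2860) = (-1946 - 193/12)*(5960239/2860) = -23545/12*5960239/2860 = -28066765451/6864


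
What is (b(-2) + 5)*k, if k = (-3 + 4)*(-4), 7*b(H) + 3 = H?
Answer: -120/7 ≈ -17.143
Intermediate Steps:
b(H) = -3/7 + H/7
k = -4 (k = 1*(-4) = -4)
(b(-2) + 5)*k = ((-3/7 + (⅐)*(-2)) + 5)*(-4) = ((-3/7 - 2/7) + 5)*(-4) = (-5/7 + 5)*(-4) = (30/7)*(-4) = -120/7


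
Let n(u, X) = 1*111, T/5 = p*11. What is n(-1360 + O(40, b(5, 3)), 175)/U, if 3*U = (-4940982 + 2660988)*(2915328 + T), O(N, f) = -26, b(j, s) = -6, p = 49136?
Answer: -111/4269522844384 ≈ -2.5998e-11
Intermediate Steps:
T = 2702480 (T = 5*(49136*11) = 5*540496 = 2702480)
n(u, X) = 111
U = -4269522844384 (U = ((-4940982 + 2660988)*(2915328 + 2702480))/3 = (-2279994*5617808)/3 = (1/3)*(-12808568533152) = -4269522844384)
n(-1360 + O(40, b(5, 3)), 175)/U = 111/(-4269522844384) = 111*(-1/4269522844384) = -111/4269522844384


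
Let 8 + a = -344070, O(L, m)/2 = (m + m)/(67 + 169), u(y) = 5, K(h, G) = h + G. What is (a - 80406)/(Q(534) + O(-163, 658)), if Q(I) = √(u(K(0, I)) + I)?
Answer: 2354188264/206185 - 1477628804*√11/206185 ≈ -12351.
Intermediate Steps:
K(h, G) = G + h
Q(I) = √(5 + I)
O(L, m) = m/59 (O(L, m) = 2*((m + m)/(67 + 169)) = 2*((2*m)/236) = 2*((2*m)*(1/236)) = 2*(m/118) = m/59)
a = -344078 (a = -8 - 344070 = -344078)
(a - 80406)/(Q(534) + O(-163, 658)) = (-344078 - 80406)/(√(5 + 534) + (1/59)*658) = -424484/(√539 + 658/59) = -424484/(7*√11 + 658/59) = -424484/(658/59 + 7*√11)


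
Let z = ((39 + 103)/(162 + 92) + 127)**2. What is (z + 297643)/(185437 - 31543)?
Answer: 5063123947/2482156326 ≈ 2.0398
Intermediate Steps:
z = 262440000/16129 (z = (142/254 + 127)**2 = (142*(1/254) + 127)**2 = (71/127 + 127)**2 = (16200/127)**2 = 262440000/16129 ≈ 16271.)
(z + 297643)/(185437 - 31543) = (262440000/16129 + 297643)/(185437 - 31543) = (5063123947/16129)/153894 = (5063123947/16129)*(1/153894) = 5063123947/2482156326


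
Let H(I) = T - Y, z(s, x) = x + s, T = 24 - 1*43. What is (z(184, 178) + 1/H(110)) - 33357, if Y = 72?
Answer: -3002546/91 ≈ -32995.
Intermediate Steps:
T = -19 (T = 24 - 43 = -19)
z(s, x) = s + x
H(I) = -91 (H(I) = -19 - 1*72 = -19 - 72 = -91)
(z(184, 178) + 1/H(110)) - 33357 = ((184 + 178) + 1/(-91)) - 33357 = (362 - 1/91) - 33357 = 32941/91 - 33357 = -3002546/91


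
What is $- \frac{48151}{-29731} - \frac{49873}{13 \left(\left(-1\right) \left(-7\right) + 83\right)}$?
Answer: $- \frac{109725961}{2675790} \approx -41.007$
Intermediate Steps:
$- \frac{48151}{-29731} - \frac{49873}{13 \left(\left(-1\right) \left(-7\right) + 83\right)} = \left(-48151\right) \left(- \frac{1}{29731}\right) - \frac{49873}{13 \left(7 + 83\right)} = \frac{48151}{29731} - \frac{49873}{13 \cdot 90} = \frac{48151}{29731} - \frac{49873}{1170} = - \frac{109725961}{2675790}$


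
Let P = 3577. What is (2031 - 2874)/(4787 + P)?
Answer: -281/2788 ≈ -0.10079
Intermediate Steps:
(2031 - 2874)/(4787 + P) = (2031 - 2874)/(4787 + 3577) = -843/8364 = -843*1/8364 = -281/2788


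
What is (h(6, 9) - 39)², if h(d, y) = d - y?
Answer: 1764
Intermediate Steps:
(h(6, 9) - 39)² = ((6 - 1*9) - 39)² = ((6 - 9) - 39)² = (-3 - 39)² = (-42)² = 1764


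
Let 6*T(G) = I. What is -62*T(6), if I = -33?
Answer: 341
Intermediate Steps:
T(G) = -11/2 (T(G) = (⅙)*(-33) = -11/2)
-62*T(6) = -62*(-11/2) = 341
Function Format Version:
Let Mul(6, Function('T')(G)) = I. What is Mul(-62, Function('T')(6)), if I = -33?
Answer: 341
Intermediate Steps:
Function('T')(G) = Rational(-11, 2) (Function('T')(G) = Mul(Rational(1, 6), -33) = Rational(-11, 2))
Mul(-62, Function('T')(6)) = Mul(-62, Rational(-11, 2)) = 341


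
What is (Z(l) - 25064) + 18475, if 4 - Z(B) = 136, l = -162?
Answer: -6721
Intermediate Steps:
Z(B) = -132 (Z(B) = 4 - 1*136 = 4 - 136 = -132)
(Z(l) - 25064) + 18475 = (-132 - 25064) + 18475 = -25196 + 18475 = -6721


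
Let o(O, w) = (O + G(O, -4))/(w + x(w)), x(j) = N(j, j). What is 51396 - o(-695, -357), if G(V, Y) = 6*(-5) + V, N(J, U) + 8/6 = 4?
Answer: 54629688/1063 ≈ 51392.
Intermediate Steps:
N(J, U) = 8/3 (N(J, U) = -4/3 + 4 = 8/3)
G(V, Y) = -30 + V
x(j) = 8/3
o(O, w) = (-30 + 2*O)/(8/3 + w) (o(O, w) = (O + (-30 + O))/(w + 8/3) = (-30 + 2*O)/(8/3 + w))
51396 - o(-695, -357) = 51396 - 6*(-15 - 695)/(8 + 3*(-357)) = 51396 - 6*(-710)/(8 - 1071) = 51396 - 6*(-710)/(-1063) = 51396 - 6*(-1)*(-710)/1063 = 51396 - 1*4260/1063 = 51396 - 4260/1063 = 54629688/1063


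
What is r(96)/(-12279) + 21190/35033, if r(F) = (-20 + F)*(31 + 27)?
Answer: 105766546/430170207 ≈ 0.24587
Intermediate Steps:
r(F) = -1160 + 58*F (r(F) = (-20 + F)*58 = -1160 + 58*F)
r(96)/(-12279) + 21190/35033 = (-1160 + 58*96)/(-12279) + 21190/35033 = (-1160 + 5568)*(-1/12279) + 21190*(1/35033) = 4408*(-1/12279) + 21190/35033 = -4408/12279 + 21190/35033 = 105766546/430170207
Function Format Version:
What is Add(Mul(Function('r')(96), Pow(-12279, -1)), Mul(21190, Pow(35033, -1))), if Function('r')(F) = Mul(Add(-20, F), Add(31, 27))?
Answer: Rational(105766546, 430170207) ≈ 0.24587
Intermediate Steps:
Function('r')(F) = Add(-1160, Mul(58, F)) (Function('r')(F) = Mul(Add(-20, F), 58) = Add(-1160, Mul(58, F)))
Add(Mul(Function('r')(96), Pow(-12279, -1)), Mul(21190, Pow(35033, -1))) = Add(Mul(Add(-1160, Mul(58, 96)), Pow(-12279, -1)), Mul(21190, Pow(35033, -1))) = Add(Mul(Add(-1160, 5568), Rational(-1, 12279)), Mul(21190, Rational(1, 35033))) = Add(Mul(4408, Rational(-1, 12279)), Rational(21190, 35033)) = Add(Rational(-4408, 12279), Rational(21190, 35033)) = Rational(105766546, 430170207)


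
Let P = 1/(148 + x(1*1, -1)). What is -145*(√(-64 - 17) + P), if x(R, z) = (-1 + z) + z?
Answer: -1 - 1305*I ≈ -1.0 - 1305.0*I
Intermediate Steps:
x(R, z) = -1 + 2*z
P = 1/145 (P = 1/(148 + (-1 + 2*(-1))) = 1/(148 + (-1 - 2)) = 1/(148 - 3) = 1/145 ≈ 0.0068966)
-145*(√(-64 - 17) + P) = -145*(√(-64 - 17) + 1/145) = -145*(√(-81) + 1/145) = -145*(9*I + 1/145) = -145*(1/145 + 9*I) = -1 - 1305*I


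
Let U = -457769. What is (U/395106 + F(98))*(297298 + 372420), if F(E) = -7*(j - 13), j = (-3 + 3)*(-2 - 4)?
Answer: 11886448735343/197553 ≈ 6.0168e+7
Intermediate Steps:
j = 0 (j = 0*(-6) = 0)
F(E) = 91 (F(E) = -7*(0 - 13) = -7*(-13) = 91)
(U/395106 + F(98))*(297298 + 372420) = (-457769/395106 + 91)*(297298 + 372420) = (-457769*1/395106 + 91)*669718 = (-457769/395106 + 91)*669718 = (35496877/395106)*669718 = 11886448735343/197553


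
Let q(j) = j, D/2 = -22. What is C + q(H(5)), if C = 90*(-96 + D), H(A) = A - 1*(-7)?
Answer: -12588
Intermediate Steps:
D = -44 (D = 2*(-22) = -44)
H(A) = 7 + A (H(A) = A + 7 = 7 + A)
C = -12600 (C = 90*(-96 - 44) = 90*(-140) = -12600)
C + q(H(5)) = -12600 + (7 + 5) = -12600 + 12 = -12588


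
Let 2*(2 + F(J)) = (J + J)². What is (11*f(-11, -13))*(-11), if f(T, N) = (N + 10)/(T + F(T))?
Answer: 363/229 ≈ 1.5852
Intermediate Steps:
F(J) = -2 + 2*J² (F(J) = -2 + (J + J)²/2 = -2 + (2*J)²/2 = -2 + (4*J²)/2 = -2 + 2*J²)
f(T, N) = (10 + N)/(-2 + T + 2*T²) (f(T, N) = (N + 10)/(T + (-2 + 2*T²)) = (10 + N)/(-2 + T + 2*T²))
(11*f(-11, -13))*(-11) = (11*((10 - 13)/(-2 - 11 + 2*(-11)²)))*(-11) = (11*(-3/(-2 - 11 + 2*121)))*(-11) = (11*(-3/(-2 - 11 + 242)))*(-11) = (11*(-3/229))*(-11) = -33/229*(-11) = 363/229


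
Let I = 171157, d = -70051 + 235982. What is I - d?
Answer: 5226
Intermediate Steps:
d = 165931
I - d = 171157 - 1*165931 = 171157 - 165931 = 5226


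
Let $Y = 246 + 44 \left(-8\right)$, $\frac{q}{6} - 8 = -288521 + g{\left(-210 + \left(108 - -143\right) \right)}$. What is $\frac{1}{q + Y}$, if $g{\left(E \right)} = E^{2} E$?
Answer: $- \frac{1}{1317658} \approx -7.5892 \cdot 10^{-7}$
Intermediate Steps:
$g{\left(E \right)} = E^{3}$
$q = -1317552$ ($q = 48 + 6 \left(-288521 + \left(-210 + \left(108 - -143\right)\right)^{3}\right) = 48 + 6 \left(-288521 + \left(-210 + \left(108 + 143\right)\right)^{3}\right) = 48 + 6 \left(-288521 + \left(-210 + 251\right)^{3}\right) = 48 + 6 \left(-288521 + 41^{3}\right) = 48 + 6 \left(-288521 + 68921\right) = 48 + 6 \left(-219600\right) = 48 - 1317600 = -1317552$)
$Y = -106$ ($Y = 246 - 352 = -106$)
$\frac{1}{q + Y} = \frac{1}{-1317552 - 106} = \frac{1}{-1317658} = - \frac{1}{1317658}$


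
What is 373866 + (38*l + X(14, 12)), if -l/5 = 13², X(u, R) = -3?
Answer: 341753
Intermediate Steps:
l = -845 (l = -5*13² = -5*169 = -845)
373866 + (38*l + X(14, 12)) = 373866 + (38*(-845) - 3) = 373866 + (-32110 - 3) = 373866 - 32113 = 341753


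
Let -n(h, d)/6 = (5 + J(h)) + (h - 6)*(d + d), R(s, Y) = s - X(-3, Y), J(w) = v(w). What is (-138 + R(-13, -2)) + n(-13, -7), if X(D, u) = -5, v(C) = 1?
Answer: -1778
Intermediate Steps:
J(w) = 1
R(s, Y) = 5 + s (R(s, Y) = s - 1*(-5) = s + 5 = 5 + s)
n(h, d) = -36 - 12*d*(-6 + h) (n(h, d) = -6*((5 + 1) + (h - 6)*(d + d)) = -6*(6 + (-6 + h)*(2*d)) = -6*(6 + 2*d*(-6 + h)) = -36 - 12*d*(-6 + h))
(-138 + R(-13, -2)) + n(-13, -7) = (-138 + (5 - 13)) + (-36 + 72*(-7) - 12*(-7)*(-13)) = (-138 - 8) + (-36 - 504 - 1092) = -146 - 1632 = -1778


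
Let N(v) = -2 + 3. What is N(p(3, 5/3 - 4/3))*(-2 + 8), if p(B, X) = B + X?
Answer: 6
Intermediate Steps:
N(v) = 1
N(p(3, 5/3 - 4/3))*(-2 + 8) = 1*(-2 + 8) = 1*6 = 6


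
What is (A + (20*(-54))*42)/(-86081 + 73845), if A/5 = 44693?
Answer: -178105/12236 ≈ -14.556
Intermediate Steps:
A = 223465 (A = 5*44693 = 223465)
(A + (20*(-54))*42)/(-86081 + 73845) = (223465 + (20*(-54))*42)/(-86081 + 73845) = (223465 - 1080*42)/(-12236) = (223465 - 45360)*(-1/12236) = 178105*(-1/12236) = -178105/12236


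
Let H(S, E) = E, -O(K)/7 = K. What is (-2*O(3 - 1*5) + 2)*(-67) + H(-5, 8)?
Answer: 1750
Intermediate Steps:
O(K) = -7*K
(-2*O(3 - 1*5) + 2)*(-67) + H(-5, 8) = (-(-14)*(3 - 1*5) + 2)*(-67) + 8 = (-(-14)*(3 - 5) + 2)*(-67) + 8 = (-(-14)*(-2) + 2)*(-67) + 8 = (-2*14 + 2)*(-67) + 8 = (-28 + 2)*(-67) + 8 = -26*(-67) + 8 = 1742 + 8 = 1750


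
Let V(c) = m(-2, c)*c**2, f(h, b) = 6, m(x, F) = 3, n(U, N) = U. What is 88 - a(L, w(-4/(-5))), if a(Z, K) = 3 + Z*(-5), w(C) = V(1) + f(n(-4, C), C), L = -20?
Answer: -15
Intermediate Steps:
V(c) = 3*c**2
w(C) = 9 (w(C) = 3*1**2 + 6 = 3*1 + 6 = 3 + 6 = 9)
a(Z, K) = 3 - 5*Z
88 - a(L, w(-4/(-5))) = 88 - (3 - 5*(-20)) = 88 - (3 + 100) = 88 - 1*103 = 88 - 103 = -15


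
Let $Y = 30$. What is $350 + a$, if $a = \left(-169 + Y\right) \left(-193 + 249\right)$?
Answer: $-7434$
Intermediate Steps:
$a = -7784$ ($a = \left(-169 + 30\right) \left(-193 + 249\right) = \left(-139\right) 56 = -7784$)
$350 + a = 350 - 7784 = -7434$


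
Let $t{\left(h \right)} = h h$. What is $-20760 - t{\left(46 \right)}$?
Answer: $-22876$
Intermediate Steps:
$t{\left(h \right)} = h^{2}$
$-20760 - t{\left(46 \right)} = -20760 - 46^{2} = -20760 - 2116 = -22876$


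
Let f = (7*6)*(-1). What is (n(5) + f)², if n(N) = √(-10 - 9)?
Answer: (42 - I*√19)² ≈ 1745.0 - 366.15*I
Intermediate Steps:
n(N) = I*√19 (n(N) = √(-19) = I*√19)
f = -42 (f = 42*(-1) = -42)
(n(5) + f)² = (I*√19 - 42)² = (-42 + I*√19)²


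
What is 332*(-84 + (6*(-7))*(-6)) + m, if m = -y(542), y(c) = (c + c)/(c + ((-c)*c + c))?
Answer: 15059521/270 ≈ 55776.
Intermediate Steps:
y(c) = 2*c/(-c² + 2*c) (y(c) = (2*c)/(c + (-c² + c)) = (2*c)/(c + (c - c²)) = (2*c)/(-c² + 2*c) = 2*c/(-c² + 2*c))
m = 1/270 (m = -(-2)/(-2 + 542) = -(-2)/540 = -1*(-1/270) = 1/270 ≈ 0.0037037)
332*(-84 + (6*(-7))*(-6)) + m = 332*(-84 + (6*(-7))*(-6)) + 1/270 = 332*(-84 - 42*(-6)) + 1/270 = 332*(-84 + 252) + 1/270 = 332*168 + 1/270 = 55776 + 1/270 = 15059521/270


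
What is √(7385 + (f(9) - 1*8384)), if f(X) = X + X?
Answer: 3*I*√109 ≈ 31.321*I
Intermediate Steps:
f(X) = 2*X
√(7385 + (f(9) - 1*8384)) = √(7385 + (2*9 - 1*8384)) = √(7385 + (18 - 8384)) = √(7385 - 8366) = √(-981) = 3*I*√109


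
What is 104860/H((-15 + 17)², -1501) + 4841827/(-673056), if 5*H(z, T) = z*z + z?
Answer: 928385327/35424 ≈ 26208.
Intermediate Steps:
H(z, T) = z/5 + z²/5 (H(z, T) = (z*z + z)/5 = (z² + z)/5 = (z + z²)/5 = z/5 + z²/5)
104860/H((-15 + 17)², -1501) + 4841827/(-673056) = 104860/(((-15 + 17)²*(1 + (-15 + 17)²)/5)) + 4841827/(-673056) = 104860/(((⅕)*2²*(1 + 2²))) + 4841827*(-1/673056) = 104860/(((⅕)*4*(1 + 4))) - 254833/35424 = 104860/(((⅕)*4*5)) - 254833/35424 = 104860/4 - 254833/35424 = 104860*(¼) - 254833/35424 = 26215 - 254833/35424 = 928385327/35424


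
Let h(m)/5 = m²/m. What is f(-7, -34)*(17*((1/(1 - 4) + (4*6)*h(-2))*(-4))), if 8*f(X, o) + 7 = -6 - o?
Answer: 85799/2 ≈ 42900.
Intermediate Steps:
f(X, o) = -13/8 - o/8 (f(X, o) = -7/8 + (-6 - o)/8 = -7/8 + (-¾ - o/8) = -13/8 - o/8)
h(m) = 5*m (h(m) = 5*(m²/m) = 5*m)
f(-7, -34)*(17*((1/(1 - 4) + (4*6)*h(-2))*(-4))) = (-13/8 - ⅛*(-34))*(17*((1/(1 - 4) + (4*6)*(5*(-2)))*(-4))) = (-13/8 + 17/4)*(17*((1/(-3) + 24*(-10))*(-4))) = 21*(17*((-⅓ - 240)*(-4)))/8 = 21*(17*(-721/3*(-4)))/8 = 21*(17*(2884/3))/8 = (21/8)*(49028/3) = 85799/2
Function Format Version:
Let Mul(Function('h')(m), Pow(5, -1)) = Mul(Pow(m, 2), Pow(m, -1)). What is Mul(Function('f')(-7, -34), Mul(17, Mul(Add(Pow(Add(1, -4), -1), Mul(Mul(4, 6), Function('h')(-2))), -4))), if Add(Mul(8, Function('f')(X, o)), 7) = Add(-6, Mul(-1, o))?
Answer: Rational(85799, 2) ≈ 42900.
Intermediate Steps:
Function('f')(X, o) = Add(Rational(-13, 8), Mul(Rational(-1, 8), o)) (Function('f')(X, o) = Add(Rational(-7, 8), Mul(Rational(1, 8), Add(-6, Mul(-1, o)))) = Add(Rational(-7, 8), Add(Rational(-3, 4), Mul(Rational(-1, 8), o))) = Add(Rational(-13, 8), Mul(Rational(-1, 8), o)))
Function('h')(m) = Mul(5, m) (Function('h')(m) = Mul(5, Mul(Pow(m, 2), Pow(m, -1))) = Mul(5, m))
Mul(Function('f')(-7, -34), Mul(17, Mul(Add(Pow(Add(1, -4), -1), Mul(Mul(4, 6), Function('h')(-2))), -4))) = Mul(Add(Rational(-13, 8), Mul(Rational(-1, 8), -34)), Mul(17, Mul(Add(Pow(Add(1, -4), -1), Mul(Mul(4, 6), Mul(5, -2))), -4))) = Mul(Add(Rational(-13, 8), Rational(17, 4)), Mul(17, Mul(Add(Pow(-3, -1), Mul(24, -10)), -4))) = Mul(Rational(21, 8), Mul(17, Mul(Add(Rational(-1, 3), -240), -4))) = Mul(Rational(21, 8), Mul(17, Mul(Rational(-721, 3), -4))) = Mul(Rational(21, 8), Mul(17, Rational(2884, 3))) = Mul(Rational(21, 8), Rational(49028, 3)) = Rational(85799, 2)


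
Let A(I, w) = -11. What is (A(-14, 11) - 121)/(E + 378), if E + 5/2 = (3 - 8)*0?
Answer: -264/751 ≈ -0.35153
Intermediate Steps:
E = -5/2 (E = -5/2 + (3 - 8)*0 = -5/2 - 5*0 = -5/2 + 0 = -5/2 ≈ -2.5000)
(A(-14, 11) - 121)/(E + 378) = (-11 - 121)/(-5/2 + 378) = -132/751/2 = -132*2/751 = -264/751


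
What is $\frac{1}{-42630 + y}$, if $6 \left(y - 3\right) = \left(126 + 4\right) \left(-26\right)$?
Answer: $- \frac{3}{129571} \approx -2.3153 \cdot 10^{-5}$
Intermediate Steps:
$y = - \frac{1681}{3}$ ($y = 3 + \frac{\left(126 + 4\right) \left(-26\right)}{6} = 3 + \frac{130 \left(-26\right)}{6} = 3 + \frac{1}{6} \left(-3380\right) = 3 - \frac{1690}{3} = - \frac{1681}{3} \approx -560.33$)
$\frac{1}{-42630 + y} = \frac{1}{-42630 - \frac{1681}{3}} = \frac{1}{- \frac{129571}{3}} = - \frac{3}{129571}$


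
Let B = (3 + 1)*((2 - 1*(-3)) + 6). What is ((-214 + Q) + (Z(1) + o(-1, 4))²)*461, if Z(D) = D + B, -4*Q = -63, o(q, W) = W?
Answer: 4061871/4 ≈ 1.0155e+6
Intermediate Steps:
Q = 63/4 (Q = -¼*(-63) = 63/4 ≈ 15.750)
B = 44 (B = 4*((2 + 3) + 6) = 4*(5 + 6) = 4*11 = 44)
Z(D) = 44 + D (Z(D) = D + 44 = 44 + D)
((-214 + Q) + (Z(1) + o(-1, 4))²)*461 = ((-214 + 63/4) + ((44 + 1) + 4)²)*461 = (-793/4 + (45 + 4)²)*461 = (-793/4 + 49²)*461 = (-793/4 + 2401)*461 = (8811/4)*461 = 4061871/4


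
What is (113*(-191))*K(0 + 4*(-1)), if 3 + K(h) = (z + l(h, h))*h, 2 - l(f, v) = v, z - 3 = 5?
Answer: 1273397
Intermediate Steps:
z = 8 (z = 3 + 5 = 8)
l(f, v) = 2 - v
K(h) = -3 + h*(10 - h) (K(h) = -3 + (8 + (2 - h))*h = -3 + (10 - h)*h = -3 + h*(10 - h))
(113*(-191))*K(0 + 4*(-1)) = (113*(-191))*(-3 - (0 + 4*(-1))**2 + 10*(0 + 4*(-1))) = -21583*(-3 - (0 - 4)**2 + 10*(0 - 4)) = -21583*(-3 - 1*(-4)**2 + 10*(-4)) = -21583*(-3 - 1*16 - 40) = -21583*(-3 - 16 - 40) = -21583*(-59) = 1273397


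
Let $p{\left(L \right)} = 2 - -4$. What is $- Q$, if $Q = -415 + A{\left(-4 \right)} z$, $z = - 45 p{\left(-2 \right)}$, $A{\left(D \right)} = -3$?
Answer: $-395$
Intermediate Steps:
$p{\left(L \right)} = 6$ ($p{\left(L \right)} = 2 + 4 = 6$)
$z = -270$ ($z = \left(-45\right) 6 = -270$)
$Q = 395$ ($Q = -415 - -810 = -415 + 810 = 395$)
$- Q = \left(-1\right) 395 = -395$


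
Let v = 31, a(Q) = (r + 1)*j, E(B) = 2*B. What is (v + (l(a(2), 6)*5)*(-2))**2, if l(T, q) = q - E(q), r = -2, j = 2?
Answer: 8281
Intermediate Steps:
a(Q) = -2 (a(Q) = (-2 + 1)*2 = -1*2 = -2)
l(T, q) = -q (l(T, q) = q - 2*q = -q)
(v + (l(a(2), 6)*5)*(-2))**2 = (31 + (-1*6*5)*(-2))**2 = (31 - 6*5*(-2))**2 = (31 - 30*(-2))**2 = (31 + 60)**2 = 91**2 = 8281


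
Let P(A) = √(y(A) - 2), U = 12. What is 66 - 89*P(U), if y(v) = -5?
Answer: 66 - 89*I*√7 ≈ 66.0 - 235.47*I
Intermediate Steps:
P(A) = I*√7 (P(A) = √(-5 - 2) = √(-7) = I*√7)
66 - 89*P(U) = 66 - 89*I*√7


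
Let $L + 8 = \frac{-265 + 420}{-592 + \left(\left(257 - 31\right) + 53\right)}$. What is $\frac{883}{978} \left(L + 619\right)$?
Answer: $\frac{28121784}{51019} \approx 551.2$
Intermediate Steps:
$L = - \frac{2659}{313}$ ($L = -8 + \frac{-265 + 420}{-592 + \left(\left(257 - 31\right) + 53\right)} = -8 + \frac{155}{-592 + \left(226 + 53\right)} = -8 + \frac{155}{-592 + 279} = -8 + \frac{155}{-313} = -8 + 155 \left(- \frac{1}{313}\right) = -8 - \frac{155}{313} = - \frac{2659}{313} \approx -8.4952$)
$\frac{883}{978} \left(L + 619\right) = \frac{883}{978} \left(- \frac{2659}{313} + 619\right) = 883 \cdot \frac{1}{978} \cdot \frac{191088}{313} = \frac{883}{978} \cdot \frac{191088}{313} = \frac{28121784}{51019}$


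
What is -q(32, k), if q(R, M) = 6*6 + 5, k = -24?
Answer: -41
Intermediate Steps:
q(R, M) = 41 (q(R, M) = 36 + 5 = 41)
-q(32, k) = -1*41 = -41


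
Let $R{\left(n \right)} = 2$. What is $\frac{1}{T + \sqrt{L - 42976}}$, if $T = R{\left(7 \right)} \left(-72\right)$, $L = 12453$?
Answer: $- \frac{144}{51259} - \frac{i \sqrt{30523}}{51259} \approx -0.0028093 - 0.0034083 i$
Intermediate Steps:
$T = -144$ ($T = 2 \left(-72\right) = -144$)
$\frac{1}{T + \sqrt{L - 42976}} = \frac{1}{-144 + \sqrt{12453 - 42976}} = \frac{1}{-144 + \sqrt{-30523}} = \frac{1}{-144 + i \sqrt{30523}}$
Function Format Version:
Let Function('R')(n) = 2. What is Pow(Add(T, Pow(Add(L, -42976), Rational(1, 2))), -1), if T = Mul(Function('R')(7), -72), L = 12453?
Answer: Add(Rational(-144, 51259), Mul(Rational(-1, 51259), I, Pow(30523, Rational(1, 2)))) ≈ Add(-0.0028093, Mul(-0.0034083, I))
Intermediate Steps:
T = -144 (T = Mul(2, -72) = -144)
Pow(Add(T, Pow(Add(L, -42976), Rational(1, 2))), -1) = Pow(Add(-144, Pow(Add(12453, -42976), Rational(1, 2))), -1) = Pow(Add(-144, Pow(-30523, Rational(1, 2))), -1) = Pow(Add(-144, Mul(I, Pow(30523, Rational(1, 2)))), -1)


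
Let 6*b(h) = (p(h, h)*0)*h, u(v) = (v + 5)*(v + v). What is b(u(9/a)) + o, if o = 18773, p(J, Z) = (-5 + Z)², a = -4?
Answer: 18773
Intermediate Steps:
u(v) = 2*v*(5 + v) (u(v) = (5 + v)*(2*v) = 2*v*(5 + v))
b(h) = 0 (b(h) = (((-5 + h)²*0)*h)/6 = (0*h)/6 = (⅙)*0 = 0)
b(u(9/a)) + o = 0 + 18773 = 18773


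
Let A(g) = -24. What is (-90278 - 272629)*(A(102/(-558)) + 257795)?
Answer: -93546900297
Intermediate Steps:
(-90278 - 272629)*(A(102/(-558)) + 257795) = (-90278 - 272629)*(-24 + 257795) = -362907*257771 = -93546900297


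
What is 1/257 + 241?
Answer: 61938/257 ≈ 241.00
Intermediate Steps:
1/257 + 241 = 61938/257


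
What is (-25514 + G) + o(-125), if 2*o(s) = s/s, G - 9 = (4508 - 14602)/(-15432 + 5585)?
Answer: -502265435/19694 ≈ -25503.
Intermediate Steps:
G = 98717/9847 (G = 9 + (4508 - 14602)/(-15432 + 5585) = 9 - 10094/(-9847) = 9 - 10094*(-1/9847) = 9 + 10094/9847 = 98717/9847 ≈ 10.025)
o(s) = ½ (o(s) = (s/s)/2 = (½)*1 = ½)
(-25514 + G) + o(-125) = (-25514 + 98717/9847) + ½ = -251137641/9847 + ½ = -502265435/19694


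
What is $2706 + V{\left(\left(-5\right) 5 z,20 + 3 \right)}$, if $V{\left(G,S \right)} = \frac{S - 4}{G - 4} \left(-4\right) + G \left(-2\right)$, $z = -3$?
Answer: $\frac{181400}{71} \approx 2554.9$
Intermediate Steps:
$V{\left(G,S \right)} = - 2 G - \frac{4 \left(-4 + S\right)}{-4 + G}$ ($V{\left(G,S \right)} = \frac{-4 + S}{-4 + G} \left(-4\right) - 2 G = - \frac{4 \left(-4 + S\right)}{-4 + G} - 2 G = - 2 G - \frac{4 \left(-4 + S\right)}{-4 + G}$)
$2706 + V{\left(\left(-5\right) 5 z,20 + 3 \right)} = 2706 + \frac{2 \left(8 - \left(\left(-5\right) 5 \left(-3\right)\right)^{2} - 2 \left(20 + 3\right) + 4 \left(-5\right) 5 \left(-3\right)\right)}{-4 + \left(-5\right) 5 \left(-3\right)} = 2706 + \frac{2 \left(8 - \left(\left(-25\right) \left(-3\right)\right)^{2} - 46 + 4 \left(\left(-25\right) \left(-3\right)\right)\right)}{-4 - -75} = 2706 + \frac{2 \left(8 - 75^{2} - 46 + 4 \cdot 75\right)}{-4 + 75} = 2706 + \frac{2 \left(8 - 5625 - 46 + 300\right)}{71} = 2706 + 2 \cdot \frac{1}{71} \left(8 - 5625 - 46 + 300\right) = 2706 + 2 \cdot \frac{1}{71} \left(-5363\right) = 2706 - \frac{10726}{71} = \frac{181400}{71}$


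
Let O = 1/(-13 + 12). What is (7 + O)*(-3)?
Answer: -18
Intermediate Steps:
O = -1 (O = 1/(-1) = -1)
(7 + O)*(-3) = (7 - 1)*(-3) = 6*(-3) = -18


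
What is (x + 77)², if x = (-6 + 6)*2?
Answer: 5929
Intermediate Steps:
x = 0 (x = 0*2 = 0)
(x + 77)² = (0 + 77)² = 77² = 5929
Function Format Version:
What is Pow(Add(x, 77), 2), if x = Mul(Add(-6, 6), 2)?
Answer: 5929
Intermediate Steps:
x = 0 (x = Mul(0, 2) = 0)
Pow(Add(x, 77), 2) = Pow(Add(0, 77), 2) = Pow(77, 2) = 5929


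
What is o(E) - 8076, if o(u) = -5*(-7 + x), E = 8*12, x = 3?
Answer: -8056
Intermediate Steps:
E = 96
o(u) = 20 (o(u) = -5*(-7 + 3) = -5*(-4) = 20)
o(E) - 8076 = 20 - 8076 = -8056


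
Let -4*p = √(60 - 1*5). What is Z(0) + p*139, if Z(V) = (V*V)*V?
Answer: -139*√55/4 ≈ -257.71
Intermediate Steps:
Z(V) = V³ (Z(V) = V²*V = V³)
p = -√55/4 (p = -√(60 - 1*5)/4 = -√(60 - 5)/4 = -√55/4 ≈ -1.8540)
Z(0) + p*139 = 0³ - √55/4*139 = 0 - 139*√55/4 = -139*√55/4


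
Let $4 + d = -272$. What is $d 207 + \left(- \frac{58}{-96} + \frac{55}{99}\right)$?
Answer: $- \frac{8226841}{144} \approx -57131.0$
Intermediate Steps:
$d = -276$ ($d = -4 - 272 = -276$)
$d 207 + \left(- \frac{58}{-96} + \frac{55}{99}\right) = \left(-276\right) 207 + \left(- \frac{58}{-96} + \frac{55}{99}\right) = -57132 + \left(\left(-58\right) \left(- \frac{1}{96}\right) + 55 \cdot \frac{1}{99}\right) = -57132 + \left(\frac{29}{48} + \frac{5}{9}\right) = -57132 + \frac{167}{144} = - \frac{8226841}{144}$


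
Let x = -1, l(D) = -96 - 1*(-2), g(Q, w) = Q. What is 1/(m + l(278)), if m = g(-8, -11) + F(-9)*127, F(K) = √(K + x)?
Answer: -51/85847 - 127*I*√10/171694 ≈ -0.00059408 - 0.0023391*I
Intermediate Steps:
l(D) = -94 (l(D) = -96 + 2 = -94)
F(K) = √(-1 + K) (F(K) = √(K - 1) = √(-1 + K))
m = -8 + 127*I*√10 (m = -8 + √(-1 - 9)*127 = -8 + √(-10)*127 = -8 + (I*√10)*127 = -8 + 127*I*√10 ≈ -8.0 + 401.61*I)
1/(m + l(278)) = 1/((-8 + 127*I*√10) - 94) = 1/(-102 + 127*I*√10)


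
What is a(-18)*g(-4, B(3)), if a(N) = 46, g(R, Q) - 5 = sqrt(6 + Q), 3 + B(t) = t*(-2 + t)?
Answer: 230 + 46*sqrt(6) ≈ 342.68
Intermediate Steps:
B(t) = -3 + t*(-2 + t)
g(R, Q) = 5 + sqrt(6 + Q)
a(-18)*g(-4, B(3)) = 46*(5 + sqrt(6 + (-3 + 3**2 - 2*3))) = 46*(5 + sqrt(6 + (-3 + 9 - 6))) = 46*(5 + sqrt(6 + 0)) = 46*(5 + sqrt(6)) = 230 + 46*sqrt(6)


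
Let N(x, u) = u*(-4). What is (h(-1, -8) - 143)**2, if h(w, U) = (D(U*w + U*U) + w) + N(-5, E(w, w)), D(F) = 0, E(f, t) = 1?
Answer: 21904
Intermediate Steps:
N(x, u) = -4*u
h(w, U) = -4 + w (h(w, U) = (0 + w) - 4*1 = w - 4 = -4 + w)
(h(-1, -8) - 143)**2 = ((-4 - 1) - 143)**2 = (-5 - 143)**2 = (-148)**2 = 21904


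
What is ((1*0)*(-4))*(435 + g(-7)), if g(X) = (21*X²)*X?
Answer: 0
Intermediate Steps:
g(X) = 21*X³
((1*0)*(-4))*(435 + g(-7)) = ((1*0)*(-4))*(435 + 21*(-7)³) = (0*(-4))*(435 + 21*(-343)) = 0*(435 - 7203) = 0*(-6768) = 0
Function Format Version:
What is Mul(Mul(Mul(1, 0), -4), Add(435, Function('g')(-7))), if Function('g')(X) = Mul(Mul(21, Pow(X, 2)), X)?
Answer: 0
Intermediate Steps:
Function('g')(X) = Mul(21, Pow(X, 3))
Mul(Mul(Mul(1, 0), -4), Add(435, Function('g')(-7))) = Mul(Mul(Mul(1, 0), -4), Add(435, Mul(21, Pow(-7, 3)))) = Mul(Mul(0, -4), Add(435, Mul(21, -343))) = Mul(0, Add(435, -7203)) = Mul(0, -6768) = 0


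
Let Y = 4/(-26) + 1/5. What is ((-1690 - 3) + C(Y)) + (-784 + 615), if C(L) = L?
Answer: -121027/65 ≈ -1862.0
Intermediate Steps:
Y = 3/65 (Y = 4*(-1/26) + 1*(1/5) = -2/13 + 1/5 = 3/65 ≈ 0.046154)
((-1690 - 3) + C(Y)) + (-784 + 615) = ((-1690 - 3) + 3/65) + (-784 + 615) = (-1693 + 3/65) - 169 = -110042/65 - 169 = -121027/65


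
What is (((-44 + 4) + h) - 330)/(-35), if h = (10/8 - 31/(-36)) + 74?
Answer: 529/63 ≈ 8.3968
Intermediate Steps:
h = 685/9 (h = (10*(⅛) - 31*(-1/36)) + 74 = (5/4 + 31/36) + 74 = 19/9 + 74 = 685/9 ≈ 76.111)
(((-44 + 4) + h) - 330)/(-35) = (((-44 + 4) + 685/9) - 330)/(-35) = -((-40 + 685/9) - 330)/35 = -(325/9 - 330)/35 = -1/35*(-2645/9) = 529/63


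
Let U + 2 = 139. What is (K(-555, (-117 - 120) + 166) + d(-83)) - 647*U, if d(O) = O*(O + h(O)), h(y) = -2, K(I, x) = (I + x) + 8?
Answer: -82202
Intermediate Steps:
K(I, x) = 8 + I + x
d(O) = O*(-2 + O) (d(O) = O*(O - 2) = O*(-2 + O))
U = 137 (U = -2 + 139 = 137)
(K(-555, (-117 - 120) + 166) + d(-83)) - 647*U = ((8 - 555 + ((-117 - 120) + 166)) - 83*(-2 - 83)) - 647*137 = ((8 - 555 + (-237 + 166)) - 83*(-85)) - 88639 = ((8 - 555 - 71) + 7055) - 88639 = (-618 + 7055) - 88639 = 6437 - 88639 = -82202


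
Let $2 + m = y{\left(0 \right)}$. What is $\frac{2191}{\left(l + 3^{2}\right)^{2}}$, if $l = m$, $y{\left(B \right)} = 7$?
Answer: $\frac{313}{28} \approx 11.179$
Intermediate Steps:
$m = 5$ ($m = -2 + 7 = 5$)
$l = 5$
$\frac{2191}{\left(l + 3^{2}\right)^{2}} = \frac{2191}{\left(5 + 3^{2}\right)^{2}} = \frac{2191}{\left(5 + 9\right)^{2}} = \frac{2191}{14^{2}} = \frac{2191}{196} = 2191 \cdot \frac{1}{196} = \frac{313}{28}$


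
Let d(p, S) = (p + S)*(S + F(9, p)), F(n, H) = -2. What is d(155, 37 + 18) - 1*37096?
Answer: -25966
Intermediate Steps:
d(p, S) = (-2 + S)*(S + p) (d(p, S) = (p + S)*(S - 2) = (S + p)*(-2 + S) = (-2 + S)*(S + p))
d(155, 37 + 18) - 1*37096 = ((37 + 18)² - 2*(37 + 18) - 2*155 + (37 + 18)*155) - 1*37096 = (55² - 2*55 - 310 + 55*155) - 37096 = (3025 - 110 - 310 + 8525) - 37096 = 11130 - 37096 = -25966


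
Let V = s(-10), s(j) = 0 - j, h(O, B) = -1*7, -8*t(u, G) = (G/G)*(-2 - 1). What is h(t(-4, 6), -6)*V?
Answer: -70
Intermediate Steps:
t(u, G) = 3/8 (t(u, G) = -G/G*(-2 - 1)/8 = -(-3)/8 = -⅛*(-3) = 3/8)
h(O, B) = -7
s(j) = -j
V = 10 (V = -1*(-10) = 10)
h(t(-4, 6), -6)*V = -7*10 = -70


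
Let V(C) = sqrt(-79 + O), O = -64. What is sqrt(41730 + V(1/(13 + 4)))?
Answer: sqrt(41730 + I*sqrt(143)) ≈ 204.28 + 0.029*I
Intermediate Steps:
V(C) = I*sqrt(143) (V(C) = sqrt(-79 - 64) = sqrt(-143) = I*sqrt(143))
sqrt(41730 + V(1/(13 + 4))) = sqrt(41730 + I*sqrt(143))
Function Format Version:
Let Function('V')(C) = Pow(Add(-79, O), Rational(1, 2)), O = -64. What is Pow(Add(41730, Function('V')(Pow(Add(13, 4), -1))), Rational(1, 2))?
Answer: Pow(Add(41730, Mul(I, Pow(143, Rational(1, 2)))), Rational(1, 2)) ≈ Add(204.28, Mul(0.029, I))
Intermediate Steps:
Function('V')(C) = Mul(I, Pow(143, Rational(1, 2))) (Function('V')(C) = Pow(Add(-79, -64), Rational(1, 2)) = Pow(-143, Rational(1, 2)) = Mul(I, Pow(143, Rational(1, 2))))
Pow(Add(41730, Function('V')(Pow(Add(13, 4), -1))), Rational(1, 2)) = Pow(Add(41730, Mul(I, Pow(143, Rational(1, 2)))), Rational(1, 2))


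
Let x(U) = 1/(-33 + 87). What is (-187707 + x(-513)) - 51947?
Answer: -12941315/54 ≈ -2.3965e+5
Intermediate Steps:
x(U) = 1/54
(-187707 + x(-513)) - 51947 = (-187707 + 1/54) - 51947 = -10136177/54 - 51947 = -12941315/54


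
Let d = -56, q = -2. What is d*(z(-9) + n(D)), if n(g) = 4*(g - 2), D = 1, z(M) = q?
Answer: 336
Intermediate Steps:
z(M) = -2
n(g) = -8 + 4*g (n(g) = 4*(-2 + g) = -8 + 4*g)
d*(z(-9) + n(D)) = -56*(-2 + (-8 + 4*1)) = -56*(-2 + (-8 + 4)) = -56*(-2 - 4) = -56*(-6) = 336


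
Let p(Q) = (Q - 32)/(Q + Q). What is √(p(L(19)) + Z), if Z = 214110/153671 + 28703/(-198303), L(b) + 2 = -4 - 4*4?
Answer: 5*√18538584363342498246/13681943814 ≈ 1.5735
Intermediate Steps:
L(b) = -22 (L(b) = -2 + (-4 - 4*4) = -2 + (-4 - 16) = -2 - 20 = -22)
Z = 5435405231/4353345759 (Z = 214110*(1/153671) + 28703*(-1/198303) = 214110/153671 - 28703/198303 = 5435405231/4353345759 ≈ 1.2486)
p(Q) = (-32 + Q)/(2*Q) (p(Q) = (-32 + Q)/((2*Q)) = (-32 + Q)*(1/(2*Q)) = (-32 + Q)/(2*Q))
√(p(L(19)) + Z) = √((½)*(-32 - 22)/(-22) + 5435405231/4353345759) = √((½)*(-1/22)*(-54) + 5435405231/4353345759) = √(27/22 + 5435405231/4353345759) = √(237119250575/95773606698) = 5*√18538584363342498246/13681943814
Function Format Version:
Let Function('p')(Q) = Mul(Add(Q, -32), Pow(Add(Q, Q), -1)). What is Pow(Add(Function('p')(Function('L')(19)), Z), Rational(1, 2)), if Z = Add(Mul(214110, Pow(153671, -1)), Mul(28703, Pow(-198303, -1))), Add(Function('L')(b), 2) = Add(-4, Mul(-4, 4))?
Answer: Mul(Rational(5, 13681943814), Pow(18538584363342498246, Rational(1, 2))) ≈ 1.5735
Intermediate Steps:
Function('L')(b) = -22 (Function('L')(b) = Add(-2, Add(-4, Mul(-4, 4))) = Add(-2, Add(-4, -16)) = Add(-2, -20) = -22)
Z = Rational(5435405231, 4353345759) (Z = Add(Mul(214110, Rational(1, 153671)), Mul(28703, Rational(-1, 198303))) = Add(Rational(214110, 153671), Rational(-28703, 198303)) = Rational(5435405231, 4353345759) ≈ 1.2486)
Function('p')(Q) = Mul(Rational(1, 2), Pow(Q, -1), Add(-32, Q)) (Function('p')(Q) = Mul(Add(-32, Q), Pow(Mul(2, Q), -1)) = Mul(Add(-32, Q), Mul(Rational(1, 2), Pow(Q, -1))) = Mul(Rational(1, 2), Pow(Q, -1), Add(-32, Q)))
Pow(Add(Function('p')(Function('L')(19)), Z), Rational(1, 2)) = Pow(Add(Mul(Rational(1, 2), Pow(-22, -1), Add(-32, -22)), Rational(5435405231, 4353345759)), Rational(1, 2)) = Pow(Add(Mul(Rational(1, 2), Rational(-1, 22), -54), Rational(5435405231, 4353345759)), Rational(1, 2)) = Pow(Add(Rational(27, 22), Rational(5435405231, 4353345759)), Rational(1, 2)) = Pow(Rational(237119250575, 95773606698), Rational(1, 2)) = Mul(Rational(5, 13681943814), Pow(18538584363342498246, Rational(1, 2)))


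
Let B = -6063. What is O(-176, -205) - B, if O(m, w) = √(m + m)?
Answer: 6063 + 4*I*√22 ≈ 6063.0 + 18.762*I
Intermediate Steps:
O(m, w) = √2*√m (O(m, w) = √(2*m) = √2*√m)
O(-176, -205) - B = √2*√(-176) - 1*(-6063) = √2*(4*I*√11) + 6063 = 4*I*√22 + 6063 = 6063 + 4*I*√22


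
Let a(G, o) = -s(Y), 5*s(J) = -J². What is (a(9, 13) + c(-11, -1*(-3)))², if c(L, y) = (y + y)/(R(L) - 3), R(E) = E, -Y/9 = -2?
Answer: 5076009/1225 ≈ 4143.7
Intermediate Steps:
Y = 18 (Y = -9*(-2) = 18)
s(J) = -J²/5 (s(J) = (-J²)/5 = -J²/5)
c(L, y) = 2*y/(-3 + L) (c(L, y) = (y + y)/(L - 3) = (2*y)/(-3 + L) = 2*y/(-3 + L))
a(G, o) = 324/5 (a(G, o) = -(-1)*18²/5 = -(-1)*324/5 = -1*(-324/5) = 324/5)
(a(9, 13) + c(-11, -1*(-3)))² = (324/5 + 2*(-1*(-3))/(-3 - 11))² = (324/5 + 2*3/(-14))² = (324/5 + 2*3*(-1/14))² = (324/5 - 3/7)² = (2253/35)² = 5076009/1225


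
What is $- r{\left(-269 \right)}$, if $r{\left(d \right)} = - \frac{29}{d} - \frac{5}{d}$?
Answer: $- \frac{34}{269} \approx -0.12639$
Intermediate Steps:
$r{\left(d \right)} = - \frac{34}{d}$
$- r{\left(-269 \right)} = - \frac{-34}{-269} = - \frac{\left(-34\right) \left(-1\right)}{269} = \left(-1\right) \frac{34}{269} = - \frac{34}{269}$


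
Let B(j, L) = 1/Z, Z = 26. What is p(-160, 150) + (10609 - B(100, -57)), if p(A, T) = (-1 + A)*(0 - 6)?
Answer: 300949/26 ≈ 11575.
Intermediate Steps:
B(j, L) = 1/26
p(A, T) = 6 - 6*A (p(A, T) = (-1 + A)*(-6) = 6 - 6*A)
p(-160, 150) + (10609 - B(100, -57)) = (6 - 6*(-160)) + (10609 - 1*1/26) = (6 + 960) + (10609 - 1/26) = 966 + 275833/26 = 300949/26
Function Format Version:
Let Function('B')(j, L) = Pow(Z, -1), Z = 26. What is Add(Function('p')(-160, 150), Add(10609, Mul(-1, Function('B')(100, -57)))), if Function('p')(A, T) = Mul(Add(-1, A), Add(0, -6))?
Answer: Rational(300949, 26) ≈ 11575.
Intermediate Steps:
Function('B')(j, L) = Rational(1, 26) (Function('B')(j, L) = Pow(26, -1) = Rational(1, 26))
Function('p')(A, T) = Add(6, Mul(-6, A)) (Function('p')(A, T) = Mul(Add(-1, A), -6) = Add(6, Mul(-6, A)))
Add(Function('p')(-160, 150), Add(10609, Mul(-1, Function('B')(100, -57)))) = Add(Add(6, Mul(-6, -160)), Add(10609, Mul(-1, Rational(1, 26)))) = Add(Add(6, 960), Add(10609, Rational(-1, 26))) = Add(966, Rational(275833, 26)) = Rational(300949, 26)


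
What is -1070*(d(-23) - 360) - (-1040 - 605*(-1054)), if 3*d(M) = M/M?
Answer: -755360/3 ≈ -2.5179e+5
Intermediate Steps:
d(M) = 1/3 (d(M) = (M/M)/3 = (1/3)*1 = 1/3)
-1070*(d(-23) - 360) - (-1040 - 605*(-1054)) = -1070*(1/3 - 360) - (-1040 - 605*(-1054)) = -1070*(-1079/3) - (-1040 + 637670) = 1154530/3 - 1*636630 = 1154530/3 - 636630 = -755360/3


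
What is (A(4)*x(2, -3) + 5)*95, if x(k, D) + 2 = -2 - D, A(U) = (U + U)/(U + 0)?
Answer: 285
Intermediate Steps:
A(U) = 2 (A(U) = (2*U)/U = 2)
x(k, D) = -4 - D (x(k, D) = -2 + (-2 - D) = -4 - D)
(A(4)*x(2, -3) + 5)*95 = (2*(-4 - 1*(-3)) + 5)*95 = (2*(-4 + 3) + 5)*95 = (2*(-1) + 5)*95 = (-2 + 5)*95 = 3*95 = 285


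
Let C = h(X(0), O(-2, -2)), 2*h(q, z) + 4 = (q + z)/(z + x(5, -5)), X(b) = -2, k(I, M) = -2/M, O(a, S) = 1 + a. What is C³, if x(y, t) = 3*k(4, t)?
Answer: -6859/8 ≈ -857.38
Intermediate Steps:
x(y, t) = -6/t (x(y, t) = 3*(-2/t) = -6/t)
h(q, z) = -2 + (q + z)/(2*(6/5 + z)) (h(q, z) = -2 + ((q + z)/(z - 6/(-5)))/2 = -2 + ((q + z)/(z - 6*(-⅕)))/2 = -2 + ((q + z)/(z + 6/5))/2 = -2 + ((q + z)/(6/5 + z))/2 = -2 + (q + z)/(2*(6/5 + z)))
C = -19/2 (C = (-24 - 15*(1 - 2) + 5*(-2))/(2*(6 + 5*(1 - 2))) = (-24 - 15*(-1) - 10)/(2*(6 + 5*(-1))) = (-24 + 15 - 10)/(2*(6 - 5)) = (½)*(-19)/1 = (½)*1*(-19) = -19/2 ≈ -9.5000)
C³ = (-19/2)³ = -6859/8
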